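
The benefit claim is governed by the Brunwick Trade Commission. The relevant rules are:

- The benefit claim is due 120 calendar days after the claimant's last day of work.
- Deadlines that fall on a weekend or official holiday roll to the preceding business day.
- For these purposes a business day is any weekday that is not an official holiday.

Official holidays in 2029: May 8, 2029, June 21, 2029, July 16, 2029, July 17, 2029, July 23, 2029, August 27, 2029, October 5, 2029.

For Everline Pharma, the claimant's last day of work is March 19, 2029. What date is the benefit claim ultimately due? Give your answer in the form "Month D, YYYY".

Trigger date March 19, 2029 + 120 calendar days = July 17, 2029.
July 17, 2029 is a listed holiday; the preceding business day is July 13, 2029 (Friday).
So the filing is due July 13, 2029.

July 13, 2029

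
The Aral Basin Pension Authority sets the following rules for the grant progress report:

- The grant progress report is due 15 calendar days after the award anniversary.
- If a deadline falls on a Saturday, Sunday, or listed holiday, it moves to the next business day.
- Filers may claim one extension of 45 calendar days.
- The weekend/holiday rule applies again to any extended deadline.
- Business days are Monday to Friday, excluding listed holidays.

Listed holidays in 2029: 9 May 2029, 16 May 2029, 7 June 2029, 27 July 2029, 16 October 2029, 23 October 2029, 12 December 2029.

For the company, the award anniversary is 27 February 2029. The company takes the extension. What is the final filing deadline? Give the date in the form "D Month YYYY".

30 April 2029

15 calendar days after 27 February 2029 is 14 March 2029.
14 March 2029 falls on a Wednesday, which is a business day, so no adjustment is needed.
Applying the 45-calendar-day extension: 14 March 2029 + 45 days = 28 April 2029.
28 April 2029 is a Saturday; the next business day is 30 April 2029 (Monday).
Deadline: 30 April 2029.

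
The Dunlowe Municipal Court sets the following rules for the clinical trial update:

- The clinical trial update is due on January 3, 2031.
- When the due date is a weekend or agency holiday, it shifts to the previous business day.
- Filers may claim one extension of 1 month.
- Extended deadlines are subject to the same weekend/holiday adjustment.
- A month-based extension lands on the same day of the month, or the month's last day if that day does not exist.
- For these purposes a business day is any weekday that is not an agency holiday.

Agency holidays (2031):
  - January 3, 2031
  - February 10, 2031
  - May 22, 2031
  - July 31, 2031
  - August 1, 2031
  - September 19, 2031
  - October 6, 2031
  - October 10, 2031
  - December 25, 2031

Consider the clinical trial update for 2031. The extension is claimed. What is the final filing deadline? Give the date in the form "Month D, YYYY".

The stated deadline is January 3, 2031.
January 3, 2031 is a listed holiday, so it moves to the preceding business day, January 2, 2031 (Thursday).
Add 1 month to January 2, 2031: February 2, 2031.
February 2, 2031 is a Sunday, so it moves to the preceding business day, January 31, 2031 (Friday).
Deadline: January 31, 2031.

January 31, 2031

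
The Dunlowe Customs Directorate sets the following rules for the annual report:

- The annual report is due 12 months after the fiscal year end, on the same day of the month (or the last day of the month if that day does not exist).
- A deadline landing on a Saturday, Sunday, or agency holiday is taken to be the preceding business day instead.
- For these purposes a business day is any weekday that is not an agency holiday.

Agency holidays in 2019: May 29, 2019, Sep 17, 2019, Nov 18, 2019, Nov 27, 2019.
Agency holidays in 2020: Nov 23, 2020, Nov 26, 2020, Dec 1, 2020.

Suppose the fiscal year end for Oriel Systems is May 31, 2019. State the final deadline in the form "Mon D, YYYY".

Moving 12 months forward from May 31, 2019 on the corresponding day gives May 31, 2020.
May 31, 2020 falls on a Sunday. Rolling to the preceding business day gives May 29, 2020, a Friday.
The final due date is May 29, 2020.

May 29, 2020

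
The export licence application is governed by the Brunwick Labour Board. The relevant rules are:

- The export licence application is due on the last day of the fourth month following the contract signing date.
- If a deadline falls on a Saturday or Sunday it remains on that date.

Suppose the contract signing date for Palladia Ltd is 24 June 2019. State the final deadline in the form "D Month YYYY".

4 months after 24 June 2019 falls in October 2019; the last day of that month is 31 October 2019.
31 October 2019 is a Thursday; no weekend or holiday adjustment applies.
So the filing is due 31 October 2019.

31 October 2019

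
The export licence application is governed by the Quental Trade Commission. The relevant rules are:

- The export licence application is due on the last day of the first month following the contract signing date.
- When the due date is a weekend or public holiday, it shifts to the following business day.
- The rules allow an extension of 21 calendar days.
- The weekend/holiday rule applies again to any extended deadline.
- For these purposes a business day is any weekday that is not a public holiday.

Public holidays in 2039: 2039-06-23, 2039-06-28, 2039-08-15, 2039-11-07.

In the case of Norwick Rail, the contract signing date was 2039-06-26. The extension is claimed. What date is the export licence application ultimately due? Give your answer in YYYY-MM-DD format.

1 month after 2039-06-26 is July 2039; that month ends on 2039-07-31.
Because 2039-07-31 is a Sunday, the deadline becomes 2039-08-01 (Monday).
Applying the 21-calendar-day extension: 2039-08-01 + 21 days = 2039-08-22.
2039-08-22 is a Monday and not a listed holiday, so it stands.
So the filing is due 2039-08-22.

2039-08-22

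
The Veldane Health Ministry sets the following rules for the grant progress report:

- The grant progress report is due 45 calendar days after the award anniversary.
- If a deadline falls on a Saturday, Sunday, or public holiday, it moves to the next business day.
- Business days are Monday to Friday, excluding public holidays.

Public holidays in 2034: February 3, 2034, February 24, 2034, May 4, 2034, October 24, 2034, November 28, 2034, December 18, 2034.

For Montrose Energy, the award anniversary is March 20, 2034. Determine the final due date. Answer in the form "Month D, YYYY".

May 5, 2034

From March 20, 2034, 45 calendar days later is May 4, 2034.
May 4, 2034 is a listed holiday, so it moves to the next business day, May 5, 2034 (Friday).
Deadline: May 5, 2034.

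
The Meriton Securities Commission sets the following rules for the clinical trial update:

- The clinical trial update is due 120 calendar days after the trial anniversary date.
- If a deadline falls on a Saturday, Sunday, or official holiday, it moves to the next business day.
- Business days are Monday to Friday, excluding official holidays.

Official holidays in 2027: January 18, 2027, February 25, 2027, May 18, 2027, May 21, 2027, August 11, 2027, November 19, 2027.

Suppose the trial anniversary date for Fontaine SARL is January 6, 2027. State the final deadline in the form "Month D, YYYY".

From January 6, 2027, 120 calendar days later is May 6, 2027.
May 6, 2027 falls on a Thursday, which is a business day, so no adjustment is needed.
Deadline: May 6, 2027.

May 6, 2027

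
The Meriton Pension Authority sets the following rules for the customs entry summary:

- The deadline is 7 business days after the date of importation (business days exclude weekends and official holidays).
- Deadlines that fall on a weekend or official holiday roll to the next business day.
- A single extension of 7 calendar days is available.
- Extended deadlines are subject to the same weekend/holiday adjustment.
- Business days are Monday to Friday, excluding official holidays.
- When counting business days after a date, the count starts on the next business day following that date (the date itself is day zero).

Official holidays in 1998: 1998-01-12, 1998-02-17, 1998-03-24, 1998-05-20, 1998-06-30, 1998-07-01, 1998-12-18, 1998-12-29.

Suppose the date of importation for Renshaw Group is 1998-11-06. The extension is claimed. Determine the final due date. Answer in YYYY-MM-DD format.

1998-11-24

Counting 7 business days after 1998-11-06 (skipping weekends and listed holidays) reaches 1998-11-17.
1998-11-17 is a Tuesday and not a listed holiday, so it stands.
The 7-calendar-day extension moves the deadline from 1998-11-17 to 1998-11-24.
1998-11-24 falls on a Tuesday, which is a business day, so no adjustment is needed.
Final deadline: 1998-11-24.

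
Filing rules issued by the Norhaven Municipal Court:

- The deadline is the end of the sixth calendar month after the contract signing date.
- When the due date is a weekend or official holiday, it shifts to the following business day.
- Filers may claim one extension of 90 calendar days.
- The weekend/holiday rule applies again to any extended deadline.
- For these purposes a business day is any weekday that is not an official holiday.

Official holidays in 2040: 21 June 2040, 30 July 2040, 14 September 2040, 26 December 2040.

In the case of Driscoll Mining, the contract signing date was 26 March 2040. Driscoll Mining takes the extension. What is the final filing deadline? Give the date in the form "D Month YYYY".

The sixth month after 26 March 2040 is September 2040, whose last day is 30 September 2040.
30 September 2040 is a Sunday; the next business day is 1 October 2040 (Monday).
The 90-calendar-day extension moves the deadline from 1 October 2040 to 30 December 2040.
30 December 2040 is a Sunday, so it moves to the next business day, 31 December 2040 (Monday).
So the filing is due 31 December 2040.

31 December 2040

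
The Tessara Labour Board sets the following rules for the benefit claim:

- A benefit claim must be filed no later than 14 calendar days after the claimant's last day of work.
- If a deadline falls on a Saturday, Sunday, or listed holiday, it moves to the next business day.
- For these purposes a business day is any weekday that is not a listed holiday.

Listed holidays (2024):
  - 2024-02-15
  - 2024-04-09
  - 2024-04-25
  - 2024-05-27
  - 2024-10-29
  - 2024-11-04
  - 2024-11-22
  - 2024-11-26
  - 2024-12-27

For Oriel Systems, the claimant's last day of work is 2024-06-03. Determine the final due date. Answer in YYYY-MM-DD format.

14 calendar days after 2024-06-03 is 2024-06-17.
Since 2024-06-17 is a Monday and not a holiday, the date is unchanged.
The final due date is 2024-06-17.

2024-06-17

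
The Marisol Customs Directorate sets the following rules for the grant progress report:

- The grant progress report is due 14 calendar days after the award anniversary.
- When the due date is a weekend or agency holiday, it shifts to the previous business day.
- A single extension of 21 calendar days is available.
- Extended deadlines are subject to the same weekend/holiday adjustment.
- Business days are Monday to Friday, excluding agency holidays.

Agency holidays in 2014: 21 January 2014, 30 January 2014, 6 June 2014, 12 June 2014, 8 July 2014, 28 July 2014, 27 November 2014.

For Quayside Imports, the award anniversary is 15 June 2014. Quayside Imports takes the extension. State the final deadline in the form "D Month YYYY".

From 15 June 2014, 14 calendar days later is 29 June 2014.
Because 29 June 2014 is a Sunday, the deadline becomes 27 June 2014 (Friday).
With the 21-day extension, 27 June 2014 becomes 18 July 2014.
18 July 2014 falls on a Friday, which is a business day, so no adjustment is needed.
The final due date is 18 July 2014.

18 July 2014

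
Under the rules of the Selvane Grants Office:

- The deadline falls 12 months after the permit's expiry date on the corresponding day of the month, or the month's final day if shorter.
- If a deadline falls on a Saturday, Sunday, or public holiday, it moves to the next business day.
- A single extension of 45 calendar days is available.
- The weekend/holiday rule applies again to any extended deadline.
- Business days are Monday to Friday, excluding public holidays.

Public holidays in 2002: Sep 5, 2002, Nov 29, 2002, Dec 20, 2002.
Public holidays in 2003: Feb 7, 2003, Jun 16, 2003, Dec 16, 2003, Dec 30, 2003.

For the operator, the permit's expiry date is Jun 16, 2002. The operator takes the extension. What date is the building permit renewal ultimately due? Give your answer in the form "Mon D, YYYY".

12 months after Jun 16, 2002, on the same day of the month, is Jun 16, 2003.
Jun 16, 2003 falls on a listed holiday. Rolling to the next business day gives Jun 17, 2003, a Tuesday.
Add the 45 calendar-day extension to Jun 17, 2003: Aug 1, 2003.
Aug 1, 2003 falls on a Friday, which is a business day, so no adjustment is needed.
Final deadline: Aug 1, 2003.

Aug 1, 2003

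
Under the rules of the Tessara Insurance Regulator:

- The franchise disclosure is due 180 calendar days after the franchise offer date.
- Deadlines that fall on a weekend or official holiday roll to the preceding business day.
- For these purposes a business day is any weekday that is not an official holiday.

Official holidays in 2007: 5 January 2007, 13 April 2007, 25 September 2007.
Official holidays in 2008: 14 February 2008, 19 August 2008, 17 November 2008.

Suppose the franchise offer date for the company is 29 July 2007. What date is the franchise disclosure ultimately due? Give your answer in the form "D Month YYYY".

25 January 2008

Trigger date 29 July 2007 + 180 calendar days = 25 January 2008.
25 January 2008 (Friday) is already a business day.
So the filing is due 25 January 2008.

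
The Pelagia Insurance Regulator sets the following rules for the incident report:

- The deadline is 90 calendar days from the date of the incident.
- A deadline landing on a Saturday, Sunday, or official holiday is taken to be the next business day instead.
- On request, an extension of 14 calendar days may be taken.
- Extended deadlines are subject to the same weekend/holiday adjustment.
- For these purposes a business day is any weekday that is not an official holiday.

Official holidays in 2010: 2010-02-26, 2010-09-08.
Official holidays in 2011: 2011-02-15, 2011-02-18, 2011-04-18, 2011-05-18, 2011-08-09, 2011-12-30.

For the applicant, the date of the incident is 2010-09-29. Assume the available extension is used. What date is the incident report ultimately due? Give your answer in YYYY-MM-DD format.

2011-01-11

Trigger date 2010-09-29 + 90 calendar days = 2010-12-28.
2010-12-28 is a Tuesday and not a listed holiday, so it stands.
Applying the 14-calendar-day extension: 2010-12-28 + 14 days = 2011-01-11.
Since 2011-01-11 is a Tuesday and not a holiday, the date is unchanged.
So the filing is due 2011-01-11.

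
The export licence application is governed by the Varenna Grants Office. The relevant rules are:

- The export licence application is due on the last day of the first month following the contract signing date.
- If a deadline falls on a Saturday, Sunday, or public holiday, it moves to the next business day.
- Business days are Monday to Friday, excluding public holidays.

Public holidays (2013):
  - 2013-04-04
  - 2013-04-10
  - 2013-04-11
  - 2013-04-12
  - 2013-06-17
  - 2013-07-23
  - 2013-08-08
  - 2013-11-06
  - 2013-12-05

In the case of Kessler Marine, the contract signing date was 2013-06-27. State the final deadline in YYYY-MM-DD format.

2013-07-31

1 month after 2013-06-27 falls in July 2013; the last day of that month is 2013-07-31.
2013-07-31 is a Wednesday and not a listed holiday, so it stands.
Final deadline: 2013-07-31.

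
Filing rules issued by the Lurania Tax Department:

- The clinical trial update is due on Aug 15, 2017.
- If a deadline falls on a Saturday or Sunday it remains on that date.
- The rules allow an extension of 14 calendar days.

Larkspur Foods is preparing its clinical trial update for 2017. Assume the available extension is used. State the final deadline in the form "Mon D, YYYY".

Start from the fixed due date, Aug 15, 2017.
Aug 15, 2017 is a Tuesday; no weekend or holiday adjustment applies.
Applying the 14-calendar-day extension: Aug 15, 2017 + 14 days = Aug 29, 2017.
Aug 29, 2017 is a Tuesday; no weekend or holiday adjustment applies.
The final due date is Aug 29, 2017.

Aug 29, 2017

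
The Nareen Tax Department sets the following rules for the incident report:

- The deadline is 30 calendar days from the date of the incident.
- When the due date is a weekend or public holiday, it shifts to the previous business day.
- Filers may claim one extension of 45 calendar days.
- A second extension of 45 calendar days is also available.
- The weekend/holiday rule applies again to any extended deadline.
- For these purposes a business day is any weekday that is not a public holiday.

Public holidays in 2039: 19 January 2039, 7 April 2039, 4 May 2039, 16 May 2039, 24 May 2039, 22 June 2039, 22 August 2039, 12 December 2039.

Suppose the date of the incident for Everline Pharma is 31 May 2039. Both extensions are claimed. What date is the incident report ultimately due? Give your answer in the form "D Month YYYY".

26 September 2039

Trigger date 31 May 2039 + 30 calendar days = 30 June 2039.
30 June 2039 is a Thursday and not a listed holiday, so it stands.
Add the 45 calendar-day extension to 30 June 2039: 14 August 2039.
14 August 2039 falls on a Sunday. Rolling to the preceding business day gives 12 August 2039, a Friday.
The 45-calendar-day extension moves the deadline from 12 August 2039 to 26 September 2039.
Since 26 September 2039 is a Monday and not a holiday, the date is unchanged.
Deadline: 26 September 2039.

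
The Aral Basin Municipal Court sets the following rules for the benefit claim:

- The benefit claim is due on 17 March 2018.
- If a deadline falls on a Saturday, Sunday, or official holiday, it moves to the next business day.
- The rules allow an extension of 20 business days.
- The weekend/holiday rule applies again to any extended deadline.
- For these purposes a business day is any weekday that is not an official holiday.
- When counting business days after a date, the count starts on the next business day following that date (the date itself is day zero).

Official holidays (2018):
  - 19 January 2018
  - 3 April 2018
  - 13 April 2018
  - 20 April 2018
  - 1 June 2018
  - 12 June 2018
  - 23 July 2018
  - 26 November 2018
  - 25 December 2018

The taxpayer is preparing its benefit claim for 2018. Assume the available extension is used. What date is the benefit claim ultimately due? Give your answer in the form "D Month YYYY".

The statutory due date is 17 March 2018.
Because 17 March 2018 is a Saturday, the deadline becomes 19 March 2018 (Monday).
The 20-business-day extension runs from 19 March 2018 to 18 April 2018.
18 April 2018 is a Wednesday and not a listed holiday, so it stands.
Deadline: 18 April 2018.

18 April 2018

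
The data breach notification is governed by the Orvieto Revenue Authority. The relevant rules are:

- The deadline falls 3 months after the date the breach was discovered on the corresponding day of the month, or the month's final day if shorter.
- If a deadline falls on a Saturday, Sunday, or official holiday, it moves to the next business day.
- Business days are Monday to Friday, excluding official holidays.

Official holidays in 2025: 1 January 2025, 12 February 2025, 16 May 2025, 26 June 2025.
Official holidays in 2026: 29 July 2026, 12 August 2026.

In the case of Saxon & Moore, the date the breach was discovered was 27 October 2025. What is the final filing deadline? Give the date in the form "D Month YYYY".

Moving 3 months forward from 27 October 2025 on the corresponding day gives 27 January 2026.
27 January 2026 falls on a Tuesday, which is a business day, so no adjustment is needed.
The final due date is 27 January 2026.

27 January 2026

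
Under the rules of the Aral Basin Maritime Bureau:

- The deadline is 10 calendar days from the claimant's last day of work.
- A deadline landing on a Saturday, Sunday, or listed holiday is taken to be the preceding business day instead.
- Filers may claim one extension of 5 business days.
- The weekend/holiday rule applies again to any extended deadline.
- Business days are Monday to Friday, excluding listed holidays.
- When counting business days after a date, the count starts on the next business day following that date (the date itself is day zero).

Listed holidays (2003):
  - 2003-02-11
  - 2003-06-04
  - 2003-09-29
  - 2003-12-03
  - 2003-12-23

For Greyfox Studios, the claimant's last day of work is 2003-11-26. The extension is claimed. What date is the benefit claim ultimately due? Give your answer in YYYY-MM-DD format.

10 calendar days after 2003-11-26 is 2003-12-06.
2003-12-06 is a Saturday; the preceding business day is 2003-12-05 (Friday).
Counting 5 further business days from 2003-12-05 reaches 2003-12-12.
2003-12-12 falls on a Friday, which is a business day, so no adjustment is needed.
Final deadline: 2003-12-12.

2003-12-12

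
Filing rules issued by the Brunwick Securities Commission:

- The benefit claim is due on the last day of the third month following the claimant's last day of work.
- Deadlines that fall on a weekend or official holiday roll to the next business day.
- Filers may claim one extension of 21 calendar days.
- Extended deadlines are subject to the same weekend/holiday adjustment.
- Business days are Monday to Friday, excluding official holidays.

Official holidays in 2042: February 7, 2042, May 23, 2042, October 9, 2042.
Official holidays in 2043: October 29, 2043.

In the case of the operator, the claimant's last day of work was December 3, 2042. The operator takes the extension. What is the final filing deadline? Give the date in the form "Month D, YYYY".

April 21, 2043

3 months after December 3, 2042 is March 2043; that month ends on March 31, 2043.
March 31, 2043 is a Tuesday and not a listed holiday, so it stands.
Add the 21 calendar-day extension to March 31, 2043: April 21, 2043.
April 21, 2043 (Tuesday) is already a business day.
So the filing is due April 21, 2043.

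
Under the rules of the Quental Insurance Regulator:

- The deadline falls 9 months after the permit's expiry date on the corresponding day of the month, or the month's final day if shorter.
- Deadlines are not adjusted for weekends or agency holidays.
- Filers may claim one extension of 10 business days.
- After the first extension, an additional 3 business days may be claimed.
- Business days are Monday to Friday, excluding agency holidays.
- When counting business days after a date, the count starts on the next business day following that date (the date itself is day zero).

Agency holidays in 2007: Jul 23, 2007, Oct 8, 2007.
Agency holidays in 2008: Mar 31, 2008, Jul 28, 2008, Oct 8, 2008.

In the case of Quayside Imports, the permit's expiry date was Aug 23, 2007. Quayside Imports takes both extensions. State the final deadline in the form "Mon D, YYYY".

Moving 9 months forward from Aug 23, 2007 on the corresponding day gives May 23, 2008.
May 23, 2008 falls on a Friday. The rules make no weekend/holiday allowance, so it remains May 23, 2008.
Applying the 10-business-day extension: 10 business days after May 23, 2008 is Jun 6, 2008.
Jun 6, 2008 is a Friday; no weekend or holiday adjustment applies.
Counting 3 further business days from Jun 6, 2008 reaches Jun 11, 2008.
No adjustment is made for weekends or holidays, so Jun 11, 2008 stands.
The final due date is Jun 11, 2008.

Jun 11, 2008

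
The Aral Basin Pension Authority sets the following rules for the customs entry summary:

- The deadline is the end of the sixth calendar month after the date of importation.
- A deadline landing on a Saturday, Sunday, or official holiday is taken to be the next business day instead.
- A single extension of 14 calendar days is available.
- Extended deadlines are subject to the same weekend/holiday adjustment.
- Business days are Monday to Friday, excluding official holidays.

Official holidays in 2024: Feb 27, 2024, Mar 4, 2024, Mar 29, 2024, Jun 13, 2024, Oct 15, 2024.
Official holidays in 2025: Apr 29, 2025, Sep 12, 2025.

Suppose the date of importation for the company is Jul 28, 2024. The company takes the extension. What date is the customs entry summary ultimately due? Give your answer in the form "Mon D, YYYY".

Feb 14, 2025

6 months after Jul 28, 2024 falls in January 2025; the last day of that month is Jan 31, 2025.
Jan 31, 2025 (Friday) is already a business day.
Add the 14 calendar-day extension to Jan 31, 2025: Feb 14, 2025.
Feb 14, 2025 is a Friday and not a listed holiday, so it stands.
Final deadline: Feb 14, 2025.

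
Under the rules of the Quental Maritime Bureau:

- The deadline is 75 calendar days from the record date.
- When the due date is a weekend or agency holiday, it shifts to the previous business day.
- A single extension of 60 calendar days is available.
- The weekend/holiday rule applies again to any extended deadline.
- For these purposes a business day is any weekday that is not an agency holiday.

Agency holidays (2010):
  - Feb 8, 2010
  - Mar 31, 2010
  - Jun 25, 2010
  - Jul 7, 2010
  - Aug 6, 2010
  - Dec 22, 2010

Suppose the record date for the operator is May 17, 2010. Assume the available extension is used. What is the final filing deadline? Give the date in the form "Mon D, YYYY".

Sep 28, 2010

Trigger date May 17, 2010 + 75 calendar days = Jul 31, 2010.
Jul 31, 2010 falls on a Saturday. Rolling to the preceding business day gives Jul 30, 2010, a Friday.
Applying the 60-calendar-day extension: Jul 30, 2010 + 60 days = Sep 28, 2010.
Sep 28, 2010 (Tuesday) is already a business day.
So the filing is due Sep 28, 2010.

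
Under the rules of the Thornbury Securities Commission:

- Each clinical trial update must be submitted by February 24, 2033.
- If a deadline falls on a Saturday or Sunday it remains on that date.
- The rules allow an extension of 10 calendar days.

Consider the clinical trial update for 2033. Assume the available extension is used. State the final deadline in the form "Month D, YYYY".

March 6, 2033

The statutory due date is February 24, 2033.
No adjustment is made for weekends or holidays, so February 24, 2033 stands.
Applying the 10-calendar-day extension: February 24, 2033 + 10 days = March 6, 2033.
March 6, 2033 is a Sunday; no weekend or holiday adjustment applies.
Deadline: March 6, 2033.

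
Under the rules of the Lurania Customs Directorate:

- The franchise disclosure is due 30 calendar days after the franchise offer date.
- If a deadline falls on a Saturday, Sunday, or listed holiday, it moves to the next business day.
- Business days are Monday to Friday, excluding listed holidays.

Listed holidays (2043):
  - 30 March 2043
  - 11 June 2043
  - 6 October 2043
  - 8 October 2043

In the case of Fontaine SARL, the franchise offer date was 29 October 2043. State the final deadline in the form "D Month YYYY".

From 29 October 2043, 30 calendar days later is 28 November 2043.
Because 28 November 2043 is a Saturday, the deadline becomes 30 November 2043 (Monday).
The final due date is 30 November 2043.

30 November 2043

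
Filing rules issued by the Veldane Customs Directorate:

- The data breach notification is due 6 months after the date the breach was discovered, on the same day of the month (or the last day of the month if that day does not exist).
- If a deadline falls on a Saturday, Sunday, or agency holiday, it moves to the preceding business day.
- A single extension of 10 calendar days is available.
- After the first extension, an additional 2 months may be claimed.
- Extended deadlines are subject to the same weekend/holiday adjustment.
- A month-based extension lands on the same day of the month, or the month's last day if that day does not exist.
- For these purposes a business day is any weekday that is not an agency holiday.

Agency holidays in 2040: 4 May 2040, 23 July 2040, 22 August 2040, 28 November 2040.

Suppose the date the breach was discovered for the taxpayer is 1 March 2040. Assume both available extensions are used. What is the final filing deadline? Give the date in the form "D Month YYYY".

6 months after 1 March 2040, on the same day of the month, is 1 September 2040.
1 September 2040 is a Saturday; the preceding business day is 31 August 2040 (Friday).
Add the 10 calendar-day extension to 31 August 2040: 10 September 2040.
10 September 2040 (Monday) is already a business day.
Add 2 months to 10 September 2040: 10 November 2040.
10 November 2040 falls on a Saturday. Rolling to the preceding business day gives 9 November 2040, a Friday.
Final deadline: 9 November 2040.

9 November 2040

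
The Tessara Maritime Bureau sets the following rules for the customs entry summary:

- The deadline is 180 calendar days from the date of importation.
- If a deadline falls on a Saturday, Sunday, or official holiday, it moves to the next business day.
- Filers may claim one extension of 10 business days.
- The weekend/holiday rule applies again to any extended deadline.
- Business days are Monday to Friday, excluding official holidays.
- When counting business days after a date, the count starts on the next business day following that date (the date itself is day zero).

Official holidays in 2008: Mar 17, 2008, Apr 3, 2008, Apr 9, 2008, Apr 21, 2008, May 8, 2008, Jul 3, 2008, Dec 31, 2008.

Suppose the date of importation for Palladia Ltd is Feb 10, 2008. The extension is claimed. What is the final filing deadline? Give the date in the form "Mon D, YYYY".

Aug 22, 2008

180 calendar days after Feb 10, 2008 is Aug 8, 2008.
Since Aug 8, 2008 is a Friday and not a holiday, the date is unchanged.
Applying the 10-business-day extension: 10 business days after Aug 8, 2008 is Aug 22, 2008.
Since Aug 22, 2008 is a Friday and not a holiday, the date is unchanged.
Deadline: Aug 22, 2008.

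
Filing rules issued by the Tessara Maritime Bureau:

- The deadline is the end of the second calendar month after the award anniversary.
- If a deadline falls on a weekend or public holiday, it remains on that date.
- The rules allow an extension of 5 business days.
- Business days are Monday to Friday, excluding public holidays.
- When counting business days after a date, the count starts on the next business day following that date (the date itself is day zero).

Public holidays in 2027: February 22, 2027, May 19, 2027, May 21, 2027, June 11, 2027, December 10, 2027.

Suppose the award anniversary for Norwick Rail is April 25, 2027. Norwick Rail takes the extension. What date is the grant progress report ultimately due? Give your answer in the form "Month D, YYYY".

July 7, 2027

2 months after April 25, 2027 falls in June 2027; the last day of that month is June 30, 2027.
June 30, 2027 is a Wednesday; no weekend or holiday adjustment applies.
Applying the 5-business-day extension: 5 business days after June 30, 2027 is July 7, 2027.
July 7, 2027 is a Wednesday; no weekend or holiday adjustment applies.
Final deadline: July 7, 2027.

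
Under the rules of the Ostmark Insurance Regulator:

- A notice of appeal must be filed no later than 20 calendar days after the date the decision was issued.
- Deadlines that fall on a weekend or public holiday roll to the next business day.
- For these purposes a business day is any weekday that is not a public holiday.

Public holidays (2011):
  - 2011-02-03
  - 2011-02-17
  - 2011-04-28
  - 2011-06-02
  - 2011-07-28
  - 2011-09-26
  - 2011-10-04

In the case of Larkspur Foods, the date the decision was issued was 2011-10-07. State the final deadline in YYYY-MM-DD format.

2011-10-27

From 2011-10-07, 20 calendar days later is 2011-10-27.
Since 2011-10-27 is a Thursday and not a holiday, the date is unchanged.
The final due date is 2011-10-27.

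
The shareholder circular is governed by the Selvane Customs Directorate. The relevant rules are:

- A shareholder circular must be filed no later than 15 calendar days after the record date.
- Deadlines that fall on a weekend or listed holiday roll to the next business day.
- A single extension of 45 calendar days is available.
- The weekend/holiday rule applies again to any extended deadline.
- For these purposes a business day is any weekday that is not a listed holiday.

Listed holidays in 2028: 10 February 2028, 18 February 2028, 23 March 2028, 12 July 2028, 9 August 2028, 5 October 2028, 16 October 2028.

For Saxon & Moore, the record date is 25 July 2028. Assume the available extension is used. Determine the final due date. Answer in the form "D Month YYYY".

From 25 July 2028, 15 calendar days later is 9 August 2028.
9 August 2028 is a listed holiday, so it moves to the next business day, 10 August 2028 (Thursday).
Applying the 45-calendar-day extension: 10 August 2028 + 45 days = 24 September 2028.
24 September 2028 is a Sunday, so it moves to the next business day, 25 September 2028 (Monday).
The final due date is 25 September 2028.

25 September 2028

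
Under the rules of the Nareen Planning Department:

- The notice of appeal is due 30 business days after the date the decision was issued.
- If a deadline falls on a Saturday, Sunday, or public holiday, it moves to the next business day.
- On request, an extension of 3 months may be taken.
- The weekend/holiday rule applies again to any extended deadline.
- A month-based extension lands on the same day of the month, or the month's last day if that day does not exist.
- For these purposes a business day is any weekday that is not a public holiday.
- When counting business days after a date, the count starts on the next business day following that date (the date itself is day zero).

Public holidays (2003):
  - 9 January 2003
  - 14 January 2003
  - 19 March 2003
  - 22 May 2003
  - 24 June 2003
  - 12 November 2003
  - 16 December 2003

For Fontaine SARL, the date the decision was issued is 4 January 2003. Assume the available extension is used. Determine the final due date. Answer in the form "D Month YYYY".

Starting the day after 4 January 2003 and counting 30 business days lands on 18 February 2003.
18 February 2003 is a Tuesday and not a listed holiday, so it stands.
Applying the 3 months extension: 3 months after 18 February 2003 is 18 May 2003.
18 May 2003 is a Sunday, so it moves to the next business day, 19 May 2003 (Monday).
So the filing is due 19 May 2003.

19 May 2003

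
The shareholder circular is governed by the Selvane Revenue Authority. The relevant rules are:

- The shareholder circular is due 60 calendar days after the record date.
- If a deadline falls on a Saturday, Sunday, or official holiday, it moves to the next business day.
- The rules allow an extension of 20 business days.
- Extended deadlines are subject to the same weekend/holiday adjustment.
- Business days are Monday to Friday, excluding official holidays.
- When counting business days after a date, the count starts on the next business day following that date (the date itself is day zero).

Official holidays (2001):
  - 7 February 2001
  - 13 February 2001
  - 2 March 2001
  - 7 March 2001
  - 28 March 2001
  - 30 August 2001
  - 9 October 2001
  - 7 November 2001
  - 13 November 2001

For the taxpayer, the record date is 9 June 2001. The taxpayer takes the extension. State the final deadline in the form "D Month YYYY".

Trigger date 9 June 2001 + 60 calendar days = 8 August 2001.
Since 8 August 2001 is a Wednesday and not a holiday, the date is unchanged.
The 20-business-day extension runs from 8 August 2001 to 6 September 2001.
6 September 2001 falls on a Thursday, which is a business day, so no adjustment is needed.
Final deadline: 6 September 2001.

6 September 2001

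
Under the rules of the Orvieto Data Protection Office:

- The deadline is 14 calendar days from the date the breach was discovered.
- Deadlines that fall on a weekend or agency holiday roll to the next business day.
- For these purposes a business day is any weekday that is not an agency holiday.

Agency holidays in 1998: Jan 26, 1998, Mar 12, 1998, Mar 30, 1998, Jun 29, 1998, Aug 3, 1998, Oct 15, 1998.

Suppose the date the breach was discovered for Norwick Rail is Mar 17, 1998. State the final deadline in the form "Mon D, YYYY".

Mar 31, 1998

From Mar 17, 1998, 14 calendar days later is Mar 31, 1998.
Mar 31, 1998 (Tuesday) is already a business day.
Final deadline: Mar 31, 1998.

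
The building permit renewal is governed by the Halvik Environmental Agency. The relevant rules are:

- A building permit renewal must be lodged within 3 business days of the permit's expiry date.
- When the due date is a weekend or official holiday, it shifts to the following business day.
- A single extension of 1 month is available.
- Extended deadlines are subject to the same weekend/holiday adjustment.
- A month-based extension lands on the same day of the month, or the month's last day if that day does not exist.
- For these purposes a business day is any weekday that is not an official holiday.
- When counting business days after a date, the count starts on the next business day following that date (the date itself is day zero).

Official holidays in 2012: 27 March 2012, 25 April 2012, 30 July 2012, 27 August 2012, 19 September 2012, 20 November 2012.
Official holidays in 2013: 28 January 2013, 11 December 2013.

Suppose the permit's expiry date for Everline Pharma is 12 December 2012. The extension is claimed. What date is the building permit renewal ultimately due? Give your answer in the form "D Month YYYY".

Counting 3 business days after 12 December 2012 (skipping weekends and listed holidays) reaches 17 December 2012.
17 December 2012 falls on a Monday, which is a business day, so no adjustment is needed.
The 1 month extension carries 17 December 2012 to 17 January 2013.
17 January 2013 falls on a Thursday, which is a business day, so no adjustment is needed.
Deadline: 17 January 2013.

17 January 2013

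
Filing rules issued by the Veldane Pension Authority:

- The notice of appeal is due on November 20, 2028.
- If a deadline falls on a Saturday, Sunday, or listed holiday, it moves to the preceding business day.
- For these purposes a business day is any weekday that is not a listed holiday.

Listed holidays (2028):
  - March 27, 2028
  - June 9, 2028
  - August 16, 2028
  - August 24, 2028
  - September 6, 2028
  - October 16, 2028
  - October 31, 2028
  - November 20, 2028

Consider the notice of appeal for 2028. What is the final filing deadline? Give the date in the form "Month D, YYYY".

The stated deadline is November 20, 2028.
November 20, 2028 is a listed holiday, so it moves to the preceding business day, November 17, 2028 (Friday).
Deadline: November 17, 2028.

November 17, 2028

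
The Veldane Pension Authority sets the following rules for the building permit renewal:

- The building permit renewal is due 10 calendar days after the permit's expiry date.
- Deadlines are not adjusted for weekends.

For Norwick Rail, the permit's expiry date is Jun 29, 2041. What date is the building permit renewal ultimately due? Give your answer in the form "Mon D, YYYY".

10 calendar days after Jun 29, 2041 is Jul 9, 2041.
Jul 9, 2041 is a Tuesday; no weekend or holiday adjustment applies.
The final due date is Jul 9, 2041.

Jul 9, 2041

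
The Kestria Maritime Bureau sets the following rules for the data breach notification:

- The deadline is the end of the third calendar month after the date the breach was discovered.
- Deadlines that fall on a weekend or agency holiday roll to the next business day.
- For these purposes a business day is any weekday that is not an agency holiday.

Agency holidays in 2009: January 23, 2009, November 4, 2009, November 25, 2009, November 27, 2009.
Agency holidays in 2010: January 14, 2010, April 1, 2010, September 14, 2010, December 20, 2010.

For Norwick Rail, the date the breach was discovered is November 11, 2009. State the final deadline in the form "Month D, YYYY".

3 months after November 11, 2009 is February 2010; that month ends on February 28, 2010.
February 28, 2010 falls on a Sunday. Rolling to the next business day gives March 1, 2010, a Monday.
The final due date is March 1, 2010.

March 1, 2010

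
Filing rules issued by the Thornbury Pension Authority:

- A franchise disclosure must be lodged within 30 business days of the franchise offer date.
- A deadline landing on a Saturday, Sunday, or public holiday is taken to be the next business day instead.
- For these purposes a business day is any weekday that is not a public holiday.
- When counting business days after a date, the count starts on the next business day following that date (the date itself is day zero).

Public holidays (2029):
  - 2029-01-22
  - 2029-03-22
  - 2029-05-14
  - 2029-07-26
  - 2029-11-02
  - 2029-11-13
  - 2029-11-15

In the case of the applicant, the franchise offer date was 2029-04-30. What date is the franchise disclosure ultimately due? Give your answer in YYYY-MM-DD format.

Starting the day after 2029-04-30 and counting 30 business days lands on 2029-06-12.
2029-06-12 falls on a Tuesday, which is a business day, so no adjustment is needed.
So the filing is due 2029-06-12.

2029-06-12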